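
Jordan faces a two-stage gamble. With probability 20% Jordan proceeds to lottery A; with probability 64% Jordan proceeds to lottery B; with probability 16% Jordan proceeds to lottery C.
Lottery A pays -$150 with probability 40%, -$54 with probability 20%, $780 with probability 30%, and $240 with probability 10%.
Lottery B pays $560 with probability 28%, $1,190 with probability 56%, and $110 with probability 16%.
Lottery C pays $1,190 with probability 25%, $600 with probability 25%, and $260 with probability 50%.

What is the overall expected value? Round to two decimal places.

EV(A) = 0.4 × (-150) + 0.2 × (-54) + 0.3 × 780 + 0.1 × 240 = -60 − 10.8 + 234 + 24 = 187.2
EV(B) = 0.28 × 560 + 0.56 × 1190 + 0.16 × 110 = 156.8 + 666.4 + 17.6 = 840.8
EV(C) = 0.25 × 1190 + 0.25 × 600 + 0.5 × 260 = 297.5 + 150 + 130 = 577.5
Overall = 0.2 × 187.2 + 0.64 × 840.8 + 0.16 × 577.5 = 37.44 + 538.112 + 92.4 = 667.952

$667.95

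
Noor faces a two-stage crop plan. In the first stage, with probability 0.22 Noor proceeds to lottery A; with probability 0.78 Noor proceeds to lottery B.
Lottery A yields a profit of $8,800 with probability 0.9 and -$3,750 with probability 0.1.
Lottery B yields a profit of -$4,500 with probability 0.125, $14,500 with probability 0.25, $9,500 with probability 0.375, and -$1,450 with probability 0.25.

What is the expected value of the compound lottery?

$6,544.65

EV(A) = 0.9 × 8800 + 0.1 × (-3750) = 7920 − 375 = 7545
EV(B) = 0.125 × (-4500) + 0.25 × 14500 + 0.375 × 9500 + 0.25 × (-1450) = -562.5 + 3625 + 3562.5 − 362.5 = 6262.5
Overall = 0.22 × 7545 + 0.78 × 6262.5 = 1659.9 + 4884.75 = 6544.65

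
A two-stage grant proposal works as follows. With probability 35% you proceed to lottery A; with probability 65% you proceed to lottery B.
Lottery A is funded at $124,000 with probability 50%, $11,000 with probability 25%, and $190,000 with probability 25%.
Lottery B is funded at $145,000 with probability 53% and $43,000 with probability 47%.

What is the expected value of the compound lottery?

$102,376.50

EV(A) = 0.5 × 124000 + 0.25 × 11000 + 0.25 × 190000 = 62000 + 2750 + 47500 = 112250
EV(B) = 0.53 × 145000 + 0.47 × 43000 = 76850 + 20210 = 97060
Overall = 0.35 × 112250 + 0.65 × 97060 = 39287.5 + 63089 = 102376.5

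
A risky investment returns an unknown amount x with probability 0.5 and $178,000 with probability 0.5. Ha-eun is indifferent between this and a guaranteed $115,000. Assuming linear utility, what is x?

x = $52,000

0.5·x + 0.5·178000 = 115000
0.5·x = 115000 − 89000 = 26000
x = 26000 / 0.5 = 52000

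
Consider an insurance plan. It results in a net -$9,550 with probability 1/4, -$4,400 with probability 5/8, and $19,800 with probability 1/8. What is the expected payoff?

EV = 1/4 × (-9550) + 5/8 × (-4400) + 1/8 × 19800 = -2387.5 − 2750 + 2475 = -2662.5

-$2,662.50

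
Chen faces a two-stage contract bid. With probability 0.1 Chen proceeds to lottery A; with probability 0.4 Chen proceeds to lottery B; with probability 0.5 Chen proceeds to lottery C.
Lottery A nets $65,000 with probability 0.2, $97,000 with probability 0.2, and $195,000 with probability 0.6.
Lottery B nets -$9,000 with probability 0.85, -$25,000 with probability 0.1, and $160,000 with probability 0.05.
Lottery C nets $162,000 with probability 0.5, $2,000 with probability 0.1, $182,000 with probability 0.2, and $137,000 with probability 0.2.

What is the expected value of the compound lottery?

$86,580

EV(A) = 0.2 × 65000 + 0.2 × 97000 + 0.6 × 195000 = 13000 + 19400 + 117000 = 149400
EV(B) = 0.85 × (-9000) + 0.1 × (-25000) + 0.05 × 160000 = -7650 − 2500 + 8000 = -2150
EV(C) = 0.5 × 162000 + 0.1 × 2000 + 0.2 × 182000 + 0.2 × 137000 = 81000 + 200 + 36400 + 27400 = 145000
Overall = 0.1 × 149400 + 0.4 × (-2150) + 0.5 × 145000 = 14940 − 860 + 72500 = 86580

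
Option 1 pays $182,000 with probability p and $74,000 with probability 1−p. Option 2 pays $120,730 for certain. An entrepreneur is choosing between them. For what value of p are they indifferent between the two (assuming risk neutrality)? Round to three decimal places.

p = 0.433

p·182000 + (1−p)·74000 = 120730
108000p + 74000 = 120730
p = (120730 − 74000) / 108000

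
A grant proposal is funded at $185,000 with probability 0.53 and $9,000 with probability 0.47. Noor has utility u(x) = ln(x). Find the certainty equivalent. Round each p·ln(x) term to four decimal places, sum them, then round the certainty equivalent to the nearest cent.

$44,676.37

E[u] = 0.53·ln(185000) + 0.47·ln(9000) = 6.4279 + 4.2793 = 10.7072
CE = e^10.7072 ≈ 44676.37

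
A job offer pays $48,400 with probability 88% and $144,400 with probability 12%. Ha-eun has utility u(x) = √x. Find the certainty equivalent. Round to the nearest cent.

E[u] = 0.88·√48400 + 0.12·√144400 = 0.88·220 + 0.12·380 = 239.2
CE = (239.2)² = 57216.64

$57,216.64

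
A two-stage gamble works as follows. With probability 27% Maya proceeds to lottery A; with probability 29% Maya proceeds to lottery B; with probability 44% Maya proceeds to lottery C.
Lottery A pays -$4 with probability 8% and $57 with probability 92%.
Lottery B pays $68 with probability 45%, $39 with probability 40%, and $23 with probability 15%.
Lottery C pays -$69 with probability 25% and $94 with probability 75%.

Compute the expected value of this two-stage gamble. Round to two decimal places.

EV(A) = 0.08 × (-4) + 0.92 × 57 = -0.32 + 52.44 = 52.12
EV(B) = 0.45 × 68 + 0.4 × 39 + 0.15 × 23 = 30.6 + 15.6 + 3.45 = 49.65
EV(C) = 0.25 × (-69) + 0.75 × 94 = -17.25 + 70.5 = 53.25
Overall = 0.27 × 52.12 + 0.29 × 49.65 + 0.44 × 53.25 = 14.0724 + 14.3985 + 23.43 = 51.9009

$51.90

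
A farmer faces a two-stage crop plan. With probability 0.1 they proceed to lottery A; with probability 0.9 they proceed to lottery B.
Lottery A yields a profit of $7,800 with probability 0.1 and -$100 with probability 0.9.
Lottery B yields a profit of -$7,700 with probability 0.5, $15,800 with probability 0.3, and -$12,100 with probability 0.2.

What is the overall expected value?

EV(A) = 0.1 × 7800 + 0.9 × (-100) = 780 − 90 = 690
EV(B) = 0.5 × (-7700) + 0.3 × 15800 + 0.2 × (-12100) = -3850 + 4740 − 2420 = -1530
Overall = 0.1 × 690 + 0.9 × (-1530) = 69 − 1377 = -1308

-$1,308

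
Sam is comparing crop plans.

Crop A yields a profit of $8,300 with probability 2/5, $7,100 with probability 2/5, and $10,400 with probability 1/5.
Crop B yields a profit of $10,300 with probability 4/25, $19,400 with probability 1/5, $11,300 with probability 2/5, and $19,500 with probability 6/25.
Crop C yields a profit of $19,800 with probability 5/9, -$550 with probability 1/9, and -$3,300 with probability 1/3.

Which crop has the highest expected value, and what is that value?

Crop A = 2/5 × 8300 + 2/5 × 7100 + 1/5 × 10400 = 3320 + 2840 + 2080 = 8240
Crop B = 4/25 × 10300 + 1/5 × 19400 + 2/5 × 11300 + 6/25 × 19500 = 1648 + 3880 + 4520 + 4680 = 14728
Crop C = 5/9 × 19800 + 1/9 × (-550) + 1/3 × (-3300) = 11000 − 61.1111 − 1100 = 9838.8889

Crop B ($14,728)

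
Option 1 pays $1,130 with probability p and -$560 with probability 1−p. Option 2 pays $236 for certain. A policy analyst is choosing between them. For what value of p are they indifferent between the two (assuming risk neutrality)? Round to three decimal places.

p = 0.471

p·1130 + (1−p)·(-560) = 236
1690p − 560 = 236
p = (236 + 560) / 1690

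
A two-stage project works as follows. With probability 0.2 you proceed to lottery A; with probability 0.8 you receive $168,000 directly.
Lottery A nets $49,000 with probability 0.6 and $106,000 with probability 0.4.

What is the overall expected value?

EV(A) = 0.6 × 49000 + 0.4 × 106000 = 29400 + 42400 = 71800
Branch B: 168000 (certain)
Overall = 0.2 × 71800 + 0.8 × 168000 = 14360 + 134400 = 148760

$148,760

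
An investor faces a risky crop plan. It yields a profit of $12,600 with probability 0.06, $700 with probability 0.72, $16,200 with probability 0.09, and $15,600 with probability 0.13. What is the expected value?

$4,746

EV = 0.06 × 12600 + 0.72 × 700 + 0.09 × 16200 + 0.13 × 15600 = 756 + 504 + 1458 + 2028 = 4746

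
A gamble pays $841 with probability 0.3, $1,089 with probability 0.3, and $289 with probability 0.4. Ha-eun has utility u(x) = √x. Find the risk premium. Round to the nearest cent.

E[u] = 0.3·√841 + 0.3·√1089 + 0.4·√289 = 0.3·29 + 0.3·33 + 0.4·17 = 25.4
CE = (25.4)² = 645.16
Risk premium = EV − CE = 694.6 − 645.16 = 49.44

$49.44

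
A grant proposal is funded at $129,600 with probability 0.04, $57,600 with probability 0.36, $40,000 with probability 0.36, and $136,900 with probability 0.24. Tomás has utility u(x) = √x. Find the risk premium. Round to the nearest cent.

E[u] = 0.04·√129600 + 0.36·√57600 + 0.36·√40000 + 0.24·√136900 = 0.04·360 + 0.36·240 + 0.36·200 + 0.24·370 = 261.6
CE = (261.6)² = 68434.56
Risk premium = EV − CE = 73176 − 68434.56 = 4741.44

$4,741.44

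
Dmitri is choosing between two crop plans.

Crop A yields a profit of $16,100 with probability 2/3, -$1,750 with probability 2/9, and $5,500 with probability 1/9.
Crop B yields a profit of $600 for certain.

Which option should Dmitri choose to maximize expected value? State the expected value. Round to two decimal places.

Crop A = 2/3 × 16100 + 2/9 × (-1750) + 1/9 × 5500 = 10733.3333 − 388.8889 + 611.1111 = 10955.5556
Crop B: 600 (certain)

Crop A ($10,955.56)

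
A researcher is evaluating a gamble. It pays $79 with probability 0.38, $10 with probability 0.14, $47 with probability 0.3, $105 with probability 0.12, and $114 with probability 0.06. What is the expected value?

EV = 0.38 × 79 + 0.14 × 10 + 0.3 × 47 + 0.12 × 105 + 0.06 × 114 = 30.02 + 1.4 + 14.1 + 12.6 + 6.84 = 64.96

$64.96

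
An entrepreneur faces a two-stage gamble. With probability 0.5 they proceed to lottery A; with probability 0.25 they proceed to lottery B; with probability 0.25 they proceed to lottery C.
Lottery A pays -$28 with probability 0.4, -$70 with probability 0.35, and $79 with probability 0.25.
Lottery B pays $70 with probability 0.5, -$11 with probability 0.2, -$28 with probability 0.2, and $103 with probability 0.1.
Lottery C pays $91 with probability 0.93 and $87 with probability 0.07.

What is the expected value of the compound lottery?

$24.08

EV(A) = 0.4 × (-28) + 0.35 × (-70) + 0.25 × 79 = -11.2 − 24.5 + 19.75 = -15.95
EV(B) = 0.5 × 70 + 0.2 × (-11) + 0.2 × (-28) + 0.1 × 103 = 35 − 2.2 − 5.6 + 10.3 = 37.5
EV(C) = 0.93 × 91 + 0.07 × 87 = 84.63 + 6.09 = 90.72
Overall = 0.5 × (-15.95) + 0.25 × 37.5 + 0.25 × 90.72 = -7.975 + 9.375 + 22.68 = 24.08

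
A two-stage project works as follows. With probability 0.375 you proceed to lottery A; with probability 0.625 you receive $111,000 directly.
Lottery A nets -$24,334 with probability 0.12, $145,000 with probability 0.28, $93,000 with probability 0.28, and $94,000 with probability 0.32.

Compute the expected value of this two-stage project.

$104,549.97

EV(A) = 0.12 × (-24334) + 0.28 × 145000 + 0.28 × 93000 + 0.32 × 94000 = -2920.08 + 40600 + 26040 + 30080 = 93799.92
Branch B: 111000 (certain)
Overall = 0.375 × 93799.92 + 0.625 × 111000 = 35174.97 + 69375 = 104549.97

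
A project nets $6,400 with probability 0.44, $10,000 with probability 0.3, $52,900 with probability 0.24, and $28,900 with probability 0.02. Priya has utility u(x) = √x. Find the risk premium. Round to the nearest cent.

E[u] = 0.44·√6400 + 0.3·√10000 + 0.24·√52900 + 0.02·√28900 = 0.44·80 + 0.3·100 + 0.24·230 + 0.02·170 = 123.8
CE = (123.8)² = 15326.44
Risk premium = EV − CE = 19090 − 15326.44 = 3763.56

$3,763.56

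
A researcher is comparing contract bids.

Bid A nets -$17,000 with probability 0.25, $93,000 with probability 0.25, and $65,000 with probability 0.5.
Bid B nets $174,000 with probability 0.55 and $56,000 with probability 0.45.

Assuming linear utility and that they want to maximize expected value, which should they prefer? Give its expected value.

Bid A = 0.25 × (-17000) + 0.25 × 93000 + 0.5 × 65000 = -4250 + 23250 + 32500 = 51500
Bid B = 0.55 × 174000 + 0.45 × 56000 = 95700 + 25200 = 120900

Bid B ($120,900)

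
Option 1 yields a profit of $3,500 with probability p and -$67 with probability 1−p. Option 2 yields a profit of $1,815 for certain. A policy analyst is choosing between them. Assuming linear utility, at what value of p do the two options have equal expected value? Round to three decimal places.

p·3500 + (1−p)·(-67) = 1815
3567p − 67 = 1815
p = (1815 + 67) / 3567

p = 0.528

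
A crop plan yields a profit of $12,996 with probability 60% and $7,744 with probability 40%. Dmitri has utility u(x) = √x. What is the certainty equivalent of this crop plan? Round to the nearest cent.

$10,732.96

E[u] = 0.6·√12996 + 0.4·√7744 = 0.6·114 + 0.4·88 = 103.6
CE = (103.6)² = 10732.96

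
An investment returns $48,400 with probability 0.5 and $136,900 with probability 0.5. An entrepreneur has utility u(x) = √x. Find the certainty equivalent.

$87,025

E[u] = 0.5·√48400 + 0.5·√136900 = 0.5·220 + 0.5·370 = 295
CE = (295)² = 87025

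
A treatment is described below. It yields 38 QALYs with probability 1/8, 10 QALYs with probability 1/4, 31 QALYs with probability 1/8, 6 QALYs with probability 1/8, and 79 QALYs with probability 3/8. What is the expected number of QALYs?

41.5 QALYs

EV = 1/8 × 38 + 1/4 × 10 + 1/8 × 31 + 1/8 × 6 + 3/8 × 79 = 4.75 + 2.5 + 3.875 + 0.75 + 29.625 = 41.5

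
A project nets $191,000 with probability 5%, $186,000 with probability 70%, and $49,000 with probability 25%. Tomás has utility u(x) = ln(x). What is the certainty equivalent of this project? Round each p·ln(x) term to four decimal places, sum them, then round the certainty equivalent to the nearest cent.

$133,439.04

E[u] = 0.05·ln(191000) + 0.7·ln(186000) + 0.25·ln(49000) = 0.6080 + 8.4935 + 2.6999 = 11.8014
CE = e^11.8014 ≈ 133439.04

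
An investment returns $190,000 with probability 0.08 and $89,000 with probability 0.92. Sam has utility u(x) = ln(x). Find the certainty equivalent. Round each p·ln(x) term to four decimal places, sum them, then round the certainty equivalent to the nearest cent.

E[u] = 0.08·ln(190000) + 0.92·ln(89000) = 0.9724 + 10.4847 = 11.4571
CE = e^11.4571 ≈ 94570.42

$94,570.42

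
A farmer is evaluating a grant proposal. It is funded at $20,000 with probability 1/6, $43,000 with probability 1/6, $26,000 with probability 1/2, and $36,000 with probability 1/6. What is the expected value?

$29,500

EV = 1/6 × 20000 + 1/6 × 43000 + 1/2 × 26000 + 1/6 × 36000 = 3333.3333 + 7166.6667 + 13000 + 6000 = 29500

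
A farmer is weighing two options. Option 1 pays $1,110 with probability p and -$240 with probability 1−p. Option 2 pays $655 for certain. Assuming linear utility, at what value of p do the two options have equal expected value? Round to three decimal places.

p = 0.663

p·1110 + (1−p)·(-240) = 655
1350p − 240 = 655
p = (655 + 240) / 1350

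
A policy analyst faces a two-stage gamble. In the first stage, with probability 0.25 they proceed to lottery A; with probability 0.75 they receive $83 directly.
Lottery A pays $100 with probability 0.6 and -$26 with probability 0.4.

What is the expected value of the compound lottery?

$74.65

EV(A) = 0.6 × 100 + 0.4 × (-26) = 60 − 10.4 = 49.6
Branch B: 83 (certain)
Overall = 0.25 × 49.6 + 0.75 × 83 = 12.4 + 62.25 = 74.65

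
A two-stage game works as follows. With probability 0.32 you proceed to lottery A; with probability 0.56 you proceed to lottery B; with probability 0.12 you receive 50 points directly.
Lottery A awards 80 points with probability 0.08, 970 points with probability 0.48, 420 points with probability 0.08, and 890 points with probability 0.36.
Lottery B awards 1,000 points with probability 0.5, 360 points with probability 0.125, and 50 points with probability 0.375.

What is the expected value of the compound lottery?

EV(A) = 0.08 × 80 + 0.48 × 970 + 0.08 × 420 + 0.36 × 890 = 6.4 + 465.6 + 33.6 + 320.4 = 826
EV(B) = 0.5 × 1000 + 0.125 × 360 + 0.375 × 50 = 500 + 45 + 18.75 = 563.75
Branch C: 50 (certain)
Overall = 0.32 × 826 + 0.56 × 563.75 + 0.12 × 50 = 264.32 + 315.7 + 6 = 586.02

586.02 points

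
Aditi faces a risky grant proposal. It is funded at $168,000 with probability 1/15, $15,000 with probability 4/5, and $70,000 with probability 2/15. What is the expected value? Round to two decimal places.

$32,533.33

EV = 1/15 × 168000 + 4/5 × 15000 + 2/15 × 70000 = 11200 + 12000 + 9333.3333 = 32533.3333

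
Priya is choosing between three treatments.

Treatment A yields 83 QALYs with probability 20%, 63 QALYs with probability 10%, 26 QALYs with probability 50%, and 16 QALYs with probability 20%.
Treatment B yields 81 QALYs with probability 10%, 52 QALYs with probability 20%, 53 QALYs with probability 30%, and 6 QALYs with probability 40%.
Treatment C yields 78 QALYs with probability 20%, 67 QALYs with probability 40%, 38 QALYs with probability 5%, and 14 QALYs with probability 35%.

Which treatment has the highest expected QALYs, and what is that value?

Treatment C (49.2 QALYs)

Treatment A = 0.2 × 83 + 0.1 × 63 + 0.5 × 26 + 0.2 × 16 = 16.6 + 6.3 + 13 + 3.2 = 39.1
Treatment B = 0.1 × 81 + 0.2 × 52 + 0.3 × 53 + 0.4 × 6 = 8.1 + 10.4 + 15.9 + 2.4 = 36.8
Treatment C = 0.2 × 78 + 0.4 × 67 + 0.05 × 38 + 0.35 × 14 = 15.6 + 26.8 + 1.9 + 4.9 = 49.2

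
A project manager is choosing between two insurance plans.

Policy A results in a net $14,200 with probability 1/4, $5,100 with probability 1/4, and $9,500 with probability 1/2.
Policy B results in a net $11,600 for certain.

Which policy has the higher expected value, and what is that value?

Policy B ($11,600)

Policy A = 1/4 × 14200 + 1/4 × 5100 + 1/2 × 9500 = 3550 + 1275 + 4750 = 9575
Policy B: 11600 (certain)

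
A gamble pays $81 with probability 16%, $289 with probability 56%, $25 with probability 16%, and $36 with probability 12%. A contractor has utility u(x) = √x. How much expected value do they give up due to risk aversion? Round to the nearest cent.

$27.37

E[u] = 0.16·√81 + 0.56·√289 + 0.16·√25 + 0.12·√36 = 0.16·9 + 0.56·17 + 0.16·5 + 0.12·6 = 12.48
CE = (12.48)² = 155.7504
Risk premium = EV − CE = 183.12 − 155.7504 = 27.3696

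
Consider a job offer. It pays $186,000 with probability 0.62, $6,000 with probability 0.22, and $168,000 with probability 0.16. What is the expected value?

$143,520

EV = 0.62 × 186000 + 0.22 × 6000 + 0.16 × 168000 = 115320 + 1320 + 26880 = 143520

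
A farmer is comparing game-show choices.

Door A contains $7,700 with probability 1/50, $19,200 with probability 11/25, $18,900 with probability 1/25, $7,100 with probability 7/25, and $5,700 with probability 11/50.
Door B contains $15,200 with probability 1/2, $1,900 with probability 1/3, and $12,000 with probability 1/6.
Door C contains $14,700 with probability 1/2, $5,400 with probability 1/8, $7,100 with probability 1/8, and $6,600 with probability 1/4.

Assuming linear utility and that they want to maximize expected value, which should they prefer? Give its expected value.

Door A ($12,600)

Door A = 1/50 × 7700 + 11/25 × 19200 + 1/25 × 18900 + 7/25 × 7100 + 11/50 × 5700 = 154 + 8448 + 756 + 1988 + 1254 = 12600
Door B = 1/2 × 15200 + 1/3 × 1900 + 1/6 × 12000 = 7600 + 633.3333 + 2000 = 10233.3333
Door C = 1/2 × 14700 + 1/8 × 5400 + 1/8 × 7100 + 1/4 × 6600 = 7350 + 675 + 887.5 + 1650 = 10562.5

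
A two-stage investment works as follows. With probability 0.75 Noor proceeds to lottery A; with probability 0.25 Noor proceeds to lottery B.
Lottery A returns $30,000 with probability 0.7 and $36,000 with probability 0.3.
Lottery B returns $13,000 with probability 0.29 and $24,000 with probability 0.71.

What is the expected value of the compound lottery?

EV(A) = 0.7 × 30000 + 0.3 × 36000 = 21000 + 10800 = 31800
EV(B) = 0.29 × 13000 + 0.71 × 24000 = 3770 + 17040 = 20810
Overall = 0.75 × 31800 + 0.25 × 20810 = 23850 + 5202.5 = 29052.5

$29,052.50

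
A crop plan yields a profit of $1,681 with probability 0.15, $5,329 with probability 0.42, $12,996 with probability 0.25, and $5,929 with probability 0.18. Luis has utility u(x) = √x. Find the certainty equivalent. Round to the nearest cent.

$6,267.89

E[u] = 0.15·√1681 + 0.42·√5329 + 0.25·√12996 + 0.18·√5929 = 0.15·41 + 0.42·73 + 0.25·114 + 0.18·77 = 79.17
CE = (79.17)² = 6267.8889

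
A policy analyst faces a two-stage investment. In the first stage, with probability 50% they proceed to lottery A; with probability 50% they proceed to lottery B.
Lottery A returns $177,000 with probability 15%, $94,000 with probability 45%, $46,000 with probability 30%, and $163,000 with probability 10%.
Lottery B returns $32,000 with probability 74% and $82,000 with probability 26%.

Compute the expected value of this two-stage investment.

EV(A) = 0.15 × 177000 + 0.45 × 94000 + 0.3 × 46000 + 0.1 × 163000 = 26550 + 42300 + 13800 + 16300 = 98950
EV(B) = 0.74 × 32000 + 0.26 × 82000 = 23680 + 21320 = 45000
Overall = 0.5 × 98950 + 0.5 × 45000 = 49475 + 22500 = 71975

$71,975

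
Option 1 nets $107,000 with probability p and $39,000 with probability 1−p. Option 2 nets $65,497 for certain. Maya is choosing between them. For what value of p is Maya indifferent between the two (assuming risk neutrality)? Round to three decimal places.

p = 0.390

p·107000 + (1−p)·39000 = 65497
68000p + 39000 = 65497
p = (65497 − 39000) / 68000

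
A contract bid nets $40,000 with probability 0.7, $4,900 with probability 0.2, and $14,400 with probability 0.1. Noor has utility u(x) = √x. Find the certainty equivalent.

$27,556

E[u] = 0.7·√40000 + 0.2·√4900 + 0.1·√14400 = 0.7·200 + 0.2·70 + 0.1·120 = 166
CE = (166)² = 27556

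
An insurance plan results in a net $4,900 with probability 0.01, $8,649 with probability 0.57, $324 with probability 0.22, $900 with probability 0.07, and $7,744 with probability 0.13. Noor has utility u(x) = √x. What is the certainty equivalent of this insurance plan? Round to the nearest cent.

E[u] = 0.01·√4900 + 0.57·√8649 + 0.22·√324 + 0.07·√900 + 0.13·√7744 = 0.01·70 + 0.57·93 + 0.22·18 + 0.07·30 + 0.13·88 = 71.21
CE = (71.21)² = 5070.8641

$5,070.86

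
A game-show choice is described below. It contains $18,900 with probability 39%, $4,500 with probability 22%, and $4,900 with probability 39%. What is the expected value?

$10,272

EV = 0.39 × 18900 + 0.22 × 4500 + 0.39 × 4900 = 7371 + 990 + 1911 = 10272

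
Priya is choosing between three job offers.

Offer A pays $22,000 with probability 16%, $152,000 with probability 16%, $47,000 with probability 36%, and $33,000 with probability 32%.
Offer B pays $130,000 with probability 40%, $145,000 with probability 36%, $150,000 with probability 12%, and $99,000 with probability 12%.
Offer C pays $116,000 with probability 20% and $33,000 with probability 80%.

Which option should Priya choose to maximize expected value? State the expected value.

Offer B ($134,080)

Offer A = 0.16 × 22000 + 0.16 × 152000 + 0.36 × 47000 + 0.32 × 33000 = 3520 + 24320 + 16920 + 10560 = 55320
Offer B = 0.4 × 130000 + 0.36 × 145000 + 0.12 × 150000 + 0.12 × 99000 = 52000 + 52200 + 18000 + 11880 = 134080
Offer C = 0.2 × 116000 + 0.8 × 33000 = 23200 + 26400 = 49600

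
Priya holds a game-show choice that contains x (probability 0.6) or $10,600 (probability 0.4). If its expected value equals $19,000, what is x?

x = $24,600

0.6·x + 0.4·10600 = 19000
0.6·x = 19000 − 4240 = 14760
x = 14760 / 0.6 = 24600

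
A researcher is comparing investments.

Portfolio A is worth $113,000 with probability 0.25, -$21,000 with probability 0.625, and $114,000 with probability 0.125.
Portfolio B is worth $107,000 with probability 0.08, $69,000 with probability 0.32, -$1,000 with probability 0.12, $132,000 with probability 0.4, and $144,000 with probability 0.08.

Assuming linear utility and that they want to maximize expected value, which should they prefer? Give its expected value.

Portfolio A = 0.25 × 113000 + 0.625 × (-21000) + 0.125 × 114000 = 28250 − 13125 + 14250 = 29375
Portfolio B = 0.08 × 107000 + 0.32 × 69000 + 0.12 × (-1000) + 0.4 × 132000 + 0.08 × 144000 = 8560 + 22080 − 120 + 52800 + 11520 = 94840

Portfolio B ($94,840)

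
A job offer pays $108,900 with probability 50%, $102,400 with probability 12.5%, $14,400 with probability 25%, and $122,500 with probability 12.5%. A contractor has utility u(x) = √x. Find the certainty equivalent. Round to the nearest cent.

E[u] = 0.5·√108900 + 0.125·√102400 + 0.25·√14400 + 0.125·√122500 = 0.5·330 + 0.125·320 + 0.25·120 + 0.125·350 = 278.75
CE = (278.75)² = 77701.5625

$77,701.56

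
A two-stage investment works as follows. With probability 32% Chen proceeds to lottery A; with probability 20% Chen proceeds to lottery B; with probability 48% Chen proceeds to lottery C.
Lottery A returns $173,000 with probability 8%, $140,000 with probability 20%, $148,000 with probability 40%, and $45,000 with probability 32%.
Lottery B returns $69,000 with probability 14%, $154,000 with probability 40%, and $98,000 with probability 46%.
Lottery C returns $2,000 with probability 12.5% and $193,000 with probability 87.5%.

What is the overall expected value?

EV(A) = 0.08 × 173000 + 0.2 × 140000 + 0.4 × 148000 + 0.32 × 45000 = 13840 + 28000 + 59200 + 14400 = 115440
EV(B) = 0.14 × 69000 + 0.4 × 154000 + 0.46 × 98000 = 9660 + 61600 + 45080 = 116340
EV(C) = 0.125 × 2000 + 0.875 × 193000 = 250 + 168875 = 169125
Overall = 0.32 × 115440 + 0.2 × 116340 + 0.48 × 169125 = 36940.8 + 23268 + 81180 = 141388.8

$141,388.80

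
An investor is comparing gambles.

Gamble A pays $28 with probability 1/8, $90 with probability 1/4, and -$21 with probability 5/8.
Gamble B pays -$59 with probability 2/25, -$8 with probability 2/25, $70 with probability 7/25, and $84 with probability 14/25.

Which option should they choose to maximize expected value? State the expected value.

Gamble B ($61.28)

Gamble A = 1/8 × 28 + 1/4 × 90 + 5/8 × (-21) = 3.5 + 22.5 − 13.125 = 12.875
Gamble B = 2/25 × (-59) + 2/25 × (-8) + 7/25 × 70 + 14/25 × 84 = -4.72 − 0.64 + 19.6 + 47.04 = 61.28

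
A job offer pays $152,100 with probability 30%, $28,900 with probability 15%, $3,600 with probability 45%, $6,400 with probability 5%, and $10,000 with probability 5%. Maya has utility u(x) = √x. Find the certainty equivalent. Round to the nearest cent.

E[u] = 0.3·√152100 + 0.15·√28900 + 0.45·√3600 + 0.05·√6400 + 0.05·√10000 = 0.3·390 + 0.15·170 + 0.45·60 + 0.05·80 + 0.05·100 = 178.5
CE = (178.5)² = 31862.25

$31,862.25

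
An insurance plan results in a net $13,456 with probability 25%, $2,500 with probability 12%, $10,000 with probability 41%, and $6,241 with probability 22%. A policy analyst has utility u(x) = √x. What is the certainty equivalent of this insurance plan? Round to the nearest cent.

E[u] = 0.25·√13456 + 0.12·√2500 + 0.41·√10000 + 0.22·√6241 = 0.25·116 + 0.12·50 + 0.41·100 + 0.22·79 = 93.38
CE = (93.38)² = 8719.8244

$8,719.82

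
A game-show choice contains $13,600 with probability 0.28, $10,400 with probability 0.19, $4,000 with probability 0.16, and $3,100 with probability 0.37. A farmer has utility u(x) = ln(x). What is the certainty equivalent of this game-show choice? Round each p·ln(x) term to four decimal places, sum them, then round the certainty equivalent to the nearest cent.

$6,148.11

E[u] = 0.28·ln(13600) + 0.19·ln(10400) + 0.16·ln(4000) + 0.37·ln(3100) = 2.6650 + 1.7574 + 1.3270 + 2.9745 = 8.7239
CE = e^8.7239 ≈ 6148.11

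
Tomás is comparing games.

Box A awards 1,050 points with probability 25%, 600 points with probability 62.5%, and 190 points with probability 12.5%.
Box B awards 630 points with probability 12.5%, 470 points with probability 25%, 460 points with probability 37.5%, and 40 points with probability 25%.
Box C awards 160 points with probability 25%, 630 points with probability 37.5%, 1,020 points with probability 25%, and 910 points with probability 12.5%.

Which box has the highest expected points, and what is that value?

Box A = 0.25 × 1050 + 0.625 × 600 + 0.125 × 190 = 262.5 + 375 + 23.75 = 661.25
Box B = 0.125 × 630 + 0.25 × 470 + 0.375 × 460 + 0.25 × 40 = 78.75 + 117.5 + 172.5 + 10 = 378.75
Box C = 0.25 × 160 + 0.375 × 630 + 0.25 × 1020 + 0.125 × 910 = 40 + 236.25 + 255 + 113.75 = 645

Box A (661.25 points)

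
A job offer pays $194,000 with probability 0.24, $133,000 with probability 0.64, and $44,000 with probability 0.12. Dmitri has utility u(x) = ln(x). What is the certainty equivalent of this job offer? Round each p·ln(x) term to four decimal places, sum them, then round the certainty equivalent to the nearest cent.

E[u] = 0.24·ln(194000) + 0.64·ln(133000) + 0.12·ln(44000) = 2.9221 + 7.5508 + 1.2830 = 11.7559
CE = e^11.7559 ≈ 127503.62

$127,503.62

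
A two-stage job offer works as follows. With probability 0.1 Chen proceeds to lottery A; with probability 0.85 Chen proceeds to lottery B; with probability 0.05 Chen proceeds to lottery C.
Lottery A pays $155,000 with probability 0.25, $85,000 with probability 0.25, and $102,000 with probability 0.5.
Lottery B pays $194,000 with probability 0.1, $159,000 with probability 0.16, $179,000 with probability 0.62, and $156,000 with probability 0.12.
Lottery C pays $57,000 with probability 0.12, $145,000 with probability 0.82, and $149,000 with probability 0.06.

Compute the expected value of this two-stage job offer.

EV(A) = 0.25 × 155000 + 0.25 × 85000 + 0.5 × 102000 = 38750 + 21250 + 51000 = 111000
EV(B) = 0.1 × 194000 + 0.16 × 159000 + 0.62 × 179000 + 0.12 × 156000 = 19400 + 25440 + 110980 + 18720 = 174540
EV(C) = 0.12 × 57000 + 0.82 × 145000 + 0.06 × 149000 = 6840 + 118900 + 8940 = 134680
Overall = 0.1 × 111000 + 0.85 × 174540 + 0.05 × 134680 = 11100 + 148359 + 6734 = 166193

$166,193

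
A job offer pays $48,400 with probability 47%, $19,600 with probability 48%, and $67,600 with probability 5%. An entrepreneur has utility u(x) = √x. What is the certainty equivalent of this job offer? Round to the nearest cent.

$33,708.96

E[u] = 0.47·√48400 + 0.48·√19600 + 0.05·√67600 = 0.47·220 + 0.48·140 + 0.05·260 = 183.6
CE = (183.6)² = 33708.96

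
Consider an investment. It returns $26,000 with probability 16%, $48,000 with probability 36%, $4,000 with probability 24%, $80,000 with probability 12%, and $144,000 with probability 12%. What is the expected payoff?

EV = 0.16 × 26000 + 0.36 × 48000 + 0.24 × 4000 + 0.12 × 80000 + 0.12 × 144000 = 4160 + 17280 + 960 + 9600 + 17280 = 49280

$49,280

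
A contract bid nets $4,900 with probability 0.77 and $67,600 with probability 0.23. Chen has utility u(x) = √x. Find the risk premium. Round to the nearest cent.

$6,393.31

E[u] = 0.77·√4900 + 0.23·√67600 = 0.77·70 + 0.23·260 = 113.7
CE = (113.7)² = 12927.69
Risk premium = EV − CE = 19321 − 12927.69 = 6393.31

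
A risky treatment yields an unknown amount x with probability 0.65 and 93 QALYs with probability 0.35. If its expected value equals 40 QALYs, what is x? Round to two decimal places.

0.65·x + 0.35·93 = 40
0.65·x = 40 − 32.55 = 7.45
x = 7.45 / 0.65 = 11.4615

x = 11.46 QALYs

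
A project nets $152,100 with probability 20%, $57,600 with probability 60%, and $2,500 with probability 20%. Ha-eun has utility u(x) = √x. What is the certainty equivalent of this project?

$53,824

E[u] = 0.2·√152100 + 0.6·√57600 + 0.2·√2500 = 0.2·390 + 0.6·240 + 0.2·50 = 232
CE = (232)² = 53824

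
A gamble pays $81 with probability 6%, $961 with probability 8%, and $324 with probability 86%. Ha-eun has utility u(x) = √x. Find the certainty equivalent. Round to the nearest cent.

$342.25

E[u] = 0.06·√81 + 0.08·√961 + 0.86·√324 = 0.06·9 + 0.08·31 + 0.86·18 = 18.5
CE = (18.5)² = 342.25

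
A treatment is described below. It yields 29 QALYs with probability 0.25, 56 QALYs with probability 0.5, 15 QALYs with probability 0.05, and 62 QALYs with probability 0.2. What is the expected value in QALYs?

EV = 0.25 × 29 + 0.5 × 56 + 0.05 × 15 + 0.2 × 62 = 7.25 + 28 + 0.75 + 12.4 = 48.4

48.4 QALYs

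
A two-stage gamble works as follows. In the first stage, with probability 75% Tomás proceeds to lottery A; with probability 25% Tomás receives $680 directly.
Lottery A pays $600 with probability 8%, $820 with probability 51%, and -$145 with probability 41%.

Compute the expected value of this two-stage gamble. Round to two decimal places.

EV(A) = 0.08 × 600 + 0.51 × 820 + 0.41 × (-145) = 48 + 418.2 − 59.45 = 406.75
Branch B: 680 (certain)
Overall = 0.75 × 406.75 + 0.25 × 680 = 305.0625 + 170 = 475.0625

$475.06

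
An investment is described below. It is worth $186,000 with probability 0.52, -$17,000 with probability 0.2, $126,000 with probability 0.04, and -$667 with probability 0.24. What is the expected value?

$98,199.92

EV = 0.52 × 186000 + 0.2 × (-17000) + 0.04 × 126000 + 0.24 × (-667) = 96720 − 3400 + 5040 − 160.08 = 98199.92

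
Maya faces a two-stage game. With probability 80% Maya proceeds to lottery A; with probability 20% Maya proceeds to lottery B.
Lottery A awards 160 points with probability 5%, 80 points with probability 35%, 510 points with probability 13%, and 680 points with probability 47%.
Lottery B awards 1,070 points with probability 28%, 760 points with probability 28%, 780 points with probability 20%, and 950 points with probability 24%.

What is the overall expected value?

EV(A) = 0.05 × 160 + 0.35 × 80 + 0.13 × 510 + 0.47 × 680 = 8 + 28 + 66.3 + 319.6 = 421.9
EV(B) = 0.28 × 1070 + 0.28 × 760 + 0.2 × 780 + 0.24 × 950 = 299.6 + 212.8 + 156 + 228 = 896.4
Overall = 0.8 × 421.9 + 0.2 × 896.4 = 337.52 + 179.28 = 516.8

516.8 points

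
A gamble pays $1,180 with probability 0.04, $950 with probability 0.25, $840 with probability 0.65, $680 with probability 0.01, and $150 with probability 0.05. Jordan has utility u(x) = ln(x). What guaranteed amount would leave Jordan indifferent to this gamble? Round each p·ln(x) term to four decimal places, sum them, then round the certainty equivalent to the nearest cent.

$803.84

E[u] = 0.04·ln(1180) + 0.25·ln(950) + 0.65·ln(840) + 0.01·ln(680) + 0.05·ln(150) = 0.2829 + 1.7141 + 4.3767 + 0.0652 + 0.2505 = 6.6894
CE = e^6.6894 ≈ 803.84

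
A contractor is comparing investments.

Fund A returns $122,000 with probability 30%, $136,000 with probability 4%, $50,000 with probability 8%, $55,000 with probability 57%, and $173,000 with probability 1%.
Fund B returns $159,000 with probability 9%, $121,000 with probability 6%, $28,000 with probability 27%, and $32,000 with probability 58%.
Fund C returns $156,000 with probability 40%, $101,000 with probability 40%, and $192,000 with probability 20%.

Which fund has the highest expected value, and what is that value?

Fund A = 0.3 × 122000 + 0.04 × 136000 + 0.08 × 50000 + 0.57 × 55000 + 0.01 × 173000 = 36600 + 5440 + 4000 + 31350 + 1730 = 79120
Fund B = 0.09 × 159000 + 0.06 × 121000 + 0.27 × 28000 + 0.58 × 32000 = 14310 + 7260 + 7560 + 18560 = 47690
Fund C = 0.4 × 156000 + 0.4 × 101000 + 0.2 × 192000 = 62400 + 40400 + 38400 = 141200

Fund C ($141,200)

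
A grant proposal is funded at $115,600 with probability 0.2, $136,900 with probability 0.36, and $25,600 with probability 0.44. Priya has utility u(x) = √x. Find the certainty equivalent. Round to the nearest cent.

$73,766.56

E[u] = 0.2·√115600 + 0.36·√136900 + 0.44·√25600 = 0.2·340 + 0.36·370 + 0.44·160 = 271.6
CE = (271.6)² = 73766.56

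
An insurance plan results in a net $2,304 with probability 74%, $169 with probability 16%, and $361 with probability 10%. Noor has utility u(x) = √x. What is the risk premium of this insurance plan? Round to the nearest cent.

E[u] = 0.74·√2304 + 0.16·√169 + 0.1·√361 = 0.74·48 + 0.16·13 + 0.1·19 = 39.5
CE = (39.5)² = 1560.25
Risk premium = EV − CE = 1768.1 − 1560.25 = 207.85

$207.85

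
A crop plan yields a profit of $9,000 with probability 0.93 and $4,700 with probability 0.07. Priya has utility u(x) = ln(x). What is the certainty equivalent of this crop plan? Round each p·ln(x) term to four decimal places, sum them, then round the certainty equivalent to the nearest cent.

$8,599.85

E[u] = 0.93·ln(9000) + 0.07·ln(4700) = 8.4676 + 0.5919 = 9.0595
CE = e^9.0595 ≈ 8599.85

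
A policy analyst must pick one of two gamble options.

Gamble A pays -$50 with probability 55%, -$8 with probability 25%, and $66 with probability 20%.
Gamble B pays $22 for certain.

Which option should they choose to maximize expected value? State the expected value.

Gamble B ($22)

Gamble A = 0.55 × (-50) + 0.25 × (-8) + 0.2 × 66 = -27.5 − 2 + 13.2 = -16.3
Gamble B: 22 (certain)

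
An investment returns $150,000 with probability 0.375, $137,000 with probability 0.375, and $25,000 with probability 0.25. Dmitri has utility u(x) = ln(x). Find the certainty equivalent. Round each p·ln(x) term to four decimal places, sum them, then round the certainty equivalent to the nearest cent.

$92,642.20

E[u] = 0.375·ln(150000) + 0.375·ln(137000) + 0.25·ln(25000) = 4.4694 + 4.4354 + 2.5317 = 11.4365
CE = e^11.4365 ≈ 92642.20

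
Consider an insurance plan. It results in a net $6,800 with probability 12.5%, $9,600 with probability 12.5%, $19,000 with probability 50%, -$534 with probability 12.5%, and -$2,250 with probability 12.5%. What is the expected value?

EV = 0.125 × 6800 + 0.125 × 9600 + 0.5 × 19000 + 0.125 × (-534) + 0.125 × (-2250) = 850 + 1200 + 9500 − 66.75 − 281.25 = 11202

$11,202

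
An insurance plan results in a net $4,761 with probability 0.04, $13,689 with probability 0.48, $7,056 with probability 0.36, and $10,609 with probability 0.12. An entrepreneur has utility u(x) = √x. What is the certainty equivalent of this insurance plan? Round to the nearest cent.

$10,306.31

E[u] = 0.04·√4761 + 0.48·√13689 + 0.36·√7056 + 0.12·√10609 = 0.04·69 + 0.48·117 + 0.36·84 + 0.12·103 = 101.52
CE = (101.52)² = 10306.3104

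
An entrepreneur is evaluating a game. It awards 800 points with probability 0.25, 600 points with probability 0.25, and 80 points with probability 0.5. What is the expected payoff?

EV = 0.25 × 800 + 0.25 × 600 + 0.5 × 80 = 200 + 150 + 40 = 390

390 points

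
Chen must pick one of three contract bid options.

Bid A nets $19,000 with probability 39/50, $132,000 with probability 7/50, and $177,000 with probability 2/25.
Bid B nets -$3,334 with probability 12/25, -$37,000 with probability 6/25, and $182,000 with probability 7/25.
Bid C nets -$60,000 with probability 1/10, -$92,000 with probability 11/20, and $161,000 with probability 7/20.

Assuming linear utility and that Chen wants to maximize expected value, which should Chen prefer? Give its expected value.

Bid A ($47,460)

Bid A = 39/50 × 19000 + 7/50 × 132000 + 2/25 × 177000 = 14820 + 18480 + 14160 = 47460
Bid B = 12/25 × (-3334) + 6/25 × (-37000) + 7/25 × 182000 = -1600.32 − 8880 + 50960 = 40479.68
Bid C = 1/10 × (-60000) + 11/20 × (-92000) + 7/20 × 161000 = -6000 − 50600 + 56350 = -250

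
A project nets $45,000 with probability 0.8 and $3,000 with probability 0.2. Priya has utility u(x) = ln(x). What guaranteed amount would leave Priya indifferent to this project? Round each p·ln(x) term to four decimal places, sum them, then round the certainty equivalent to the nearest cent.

E[u] = 0.8·ln(45000) + 0.2·ln(3000) = 8.5715 + 1.6013 = 10.1728
CE = e^10.1728 ≈ 26181.28

$26,181.28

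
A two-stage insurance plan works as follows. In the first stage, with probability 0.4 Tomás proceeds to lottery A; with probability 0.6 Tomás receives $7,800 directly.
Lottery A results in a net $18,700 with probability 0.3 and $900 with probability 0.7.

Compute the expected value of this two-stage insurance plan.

$7,176

EV(A) = 0.3 × 18700 + 0.7 × 900 = 5610 + 630 = 6240
Branch B: 7800 (certain)
Overall = 0.4 × 6240 + 0.6 × 7800 = 2496 + 4680 = 7176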